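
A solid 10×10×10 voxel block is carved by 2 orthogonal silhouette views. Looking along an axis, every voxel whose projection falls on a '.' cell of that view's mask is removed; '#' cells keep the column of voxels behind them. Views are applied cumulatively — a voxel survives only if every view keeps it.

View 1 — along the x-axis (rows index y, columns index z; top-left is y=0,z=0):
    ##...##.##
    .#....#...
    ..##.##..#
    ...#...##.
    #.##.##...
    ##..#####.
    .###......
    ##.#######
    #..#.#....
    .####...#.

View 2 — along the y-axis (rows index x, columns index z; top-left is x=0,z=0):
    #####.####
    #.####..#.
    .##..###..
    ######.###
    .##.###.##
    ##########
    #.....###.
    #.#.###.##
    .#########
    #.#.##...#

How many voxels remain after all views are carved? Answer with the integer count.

start: 10×10×10 = 1000 voxels
[1] x-view keeps 48 columns → grid now 480
[2] y-view keeps 71 columns → grid now 335

335 voxels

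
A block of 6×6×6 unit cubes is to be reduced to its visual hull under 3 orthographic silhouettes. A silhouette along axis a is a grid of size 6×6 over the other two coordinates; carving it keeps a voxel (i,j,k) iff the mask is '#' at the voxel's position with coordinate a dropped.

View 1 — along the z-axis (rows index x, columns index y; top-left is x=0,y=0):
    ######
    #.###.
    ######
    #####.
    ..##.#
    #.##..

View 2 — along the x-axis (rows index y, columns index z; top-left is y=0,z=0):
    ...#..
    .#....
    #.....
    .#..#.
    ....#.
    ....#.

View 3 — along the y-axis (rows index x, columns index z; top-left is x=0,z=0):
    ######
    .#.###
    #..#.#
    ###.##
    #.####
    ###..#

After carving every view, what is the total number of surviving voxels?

remaining voxels: 23

start: 6×6×6 = 216 voxels
[1] z-view keeps 27 columns → grid now 162
[2] x-view keeps 7 columns → grid now 33
[3] y-view keeps 27 columns → grid now 23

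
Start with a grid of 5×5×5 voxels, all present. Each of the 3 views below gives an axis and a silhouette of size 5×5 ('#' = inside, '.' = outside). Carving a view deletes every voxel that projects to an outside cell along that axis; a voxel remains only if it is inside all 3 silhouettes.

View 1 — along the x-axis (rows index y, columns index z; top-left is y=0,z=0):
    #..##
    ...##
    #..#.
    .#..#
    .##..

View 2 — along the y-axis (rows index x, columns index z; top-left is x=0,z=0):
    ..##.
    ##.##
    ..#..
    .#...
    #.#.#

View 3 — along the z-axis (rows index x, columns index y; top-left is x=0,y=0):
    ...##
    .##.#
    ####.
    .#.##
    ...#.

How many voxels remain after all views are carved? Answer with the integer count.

remaining voxels: 9

initial block: 5^3 = 125
[1] x-view keeps 11 columns → grid now 55
[2] y-view keeps 11 columns → grid now 23
[3] z-view keeps 13 columns → grid now 9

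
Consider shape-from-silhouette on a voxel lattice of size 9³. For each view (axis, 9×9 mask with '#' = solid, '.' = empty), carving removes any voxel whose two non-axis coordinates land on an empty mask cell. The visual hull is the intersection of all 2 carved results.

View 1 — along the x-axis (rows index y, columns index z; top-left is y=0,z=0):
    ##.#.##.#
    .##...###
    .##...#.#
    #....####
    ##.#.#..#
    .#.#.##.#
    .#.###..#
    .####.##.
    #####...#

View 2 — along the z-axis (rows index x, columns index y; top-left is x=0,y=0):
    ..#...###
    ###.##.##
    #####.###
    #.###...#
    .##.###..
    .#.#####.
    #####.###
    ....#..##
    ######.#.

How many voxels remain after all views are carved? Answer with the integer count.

full grid |V| = 729
after view 1 [x-axis, 47 of 81 cells solid] → remaining = 423
after view 2 [z-axis, 53 of 81 cells solid] → remaining = 276

voxel count = 276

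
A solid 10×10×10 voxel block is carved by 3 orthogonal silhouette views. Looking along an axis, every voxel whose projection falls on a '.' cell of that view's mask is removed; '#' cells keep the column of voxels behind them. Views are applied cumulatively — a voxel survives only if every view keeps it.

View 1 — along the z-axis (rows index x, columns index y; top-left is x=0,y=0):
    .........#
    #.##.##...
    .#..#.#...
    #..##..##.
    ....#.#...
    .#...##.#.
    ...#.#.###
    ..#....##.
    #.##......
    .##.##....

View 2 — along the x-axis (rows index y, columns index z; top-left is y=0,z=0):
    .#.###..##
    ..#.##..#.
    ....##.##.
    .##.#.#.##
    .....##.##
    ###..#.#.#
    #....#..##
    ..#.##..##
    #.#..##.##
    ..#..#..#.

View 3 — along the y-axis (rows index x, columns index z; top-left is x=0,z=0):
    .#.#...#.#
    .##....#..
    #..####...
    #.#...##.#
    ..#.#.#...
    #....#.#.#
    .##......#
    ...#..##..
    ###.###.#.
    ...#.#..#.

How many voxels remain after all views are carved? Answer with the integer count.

remaining voxels: 69

full grid |V| = 1000
V1 z: intersect with XY mask (35 set) -- 350 left
V2 x: intersect with YZ mask (48 set) -- 171 left
V3 y: intersect with XZ mask (40 set) -- 69 left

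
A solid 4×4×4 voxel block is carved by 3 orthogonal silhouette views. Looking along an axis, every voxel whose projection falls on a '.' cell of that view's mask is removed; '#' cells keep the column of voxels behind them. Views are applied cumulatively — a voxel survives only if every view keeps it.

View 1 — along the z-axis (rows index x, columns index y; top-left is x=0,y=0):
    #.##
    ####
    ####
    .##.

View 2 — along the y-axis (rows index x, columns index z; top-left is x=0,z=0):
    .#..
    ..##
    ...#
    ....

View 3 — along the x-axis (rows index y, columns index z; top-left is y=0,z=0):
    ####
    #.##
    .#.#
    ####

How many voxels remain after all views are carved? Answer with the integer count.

initial block: 4^3 = 64
after view 1 [z-axis, 13 of 16 cells solid] → remaining = 52
after view 2 [y-axis, 4 of 16 cells solid] → remaining = 15
after view 3 [x-axis, 13 of 16 cells solid] → remaining = 14

14 voxels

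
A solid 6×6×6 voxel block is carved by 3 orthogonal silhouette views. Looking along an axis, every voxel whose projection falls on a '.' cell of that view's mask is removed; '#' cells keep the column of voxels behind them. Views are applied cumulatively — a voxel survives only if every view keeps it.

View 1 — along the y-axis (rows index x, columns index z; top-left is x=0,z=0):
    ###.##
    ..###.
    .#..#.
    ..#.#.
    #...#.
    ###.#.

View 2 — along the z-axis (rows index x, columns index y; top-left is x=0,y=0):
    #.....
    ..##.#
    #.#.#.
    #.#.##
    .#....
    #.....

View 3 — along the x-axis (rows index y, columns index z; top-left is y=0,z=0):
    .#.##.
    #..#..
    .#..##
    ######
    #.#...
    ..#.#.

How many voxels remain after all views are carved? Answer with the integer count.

20 voxels

before carving: 216 voxels (6×6×6)
step 1: project along y, AND mask (18/36) → |grid| = 108
step 2: project along z, AND mask (13/36) → |grid| = 34
step 3: project along x, AND mask (18/36) → |grid| = 20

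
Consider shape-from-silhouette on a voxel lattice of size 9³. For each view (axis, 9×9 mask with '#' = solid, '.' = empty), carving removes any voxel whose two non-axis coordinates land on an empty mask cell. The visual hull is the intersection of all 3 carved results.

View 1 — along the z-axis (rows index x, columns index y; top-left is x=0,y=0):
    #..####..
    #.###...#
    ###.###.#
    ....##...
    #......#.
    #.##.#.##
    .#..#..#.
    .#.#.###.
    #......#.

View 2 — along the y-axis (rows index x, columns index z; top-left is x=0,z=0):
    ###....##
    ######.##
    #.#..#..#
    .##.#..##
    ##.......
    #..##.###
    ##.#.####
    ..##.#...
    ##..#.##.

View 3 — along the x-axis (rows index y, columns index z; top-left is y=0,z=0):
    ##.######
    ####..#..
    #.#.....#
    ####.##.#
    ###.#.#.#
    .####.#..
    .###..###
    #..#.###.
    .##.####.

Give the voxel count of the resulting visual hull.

remaining voxels: 124

before carving: 729 voxels (9×9×9)
step 1: project along z, AND mask (37/81) → |grid| = 333
step 2: project along y, AND mask (45/81) → |grid| = 189
step 3: project along x, AND mask (51/81) → |grid| = 124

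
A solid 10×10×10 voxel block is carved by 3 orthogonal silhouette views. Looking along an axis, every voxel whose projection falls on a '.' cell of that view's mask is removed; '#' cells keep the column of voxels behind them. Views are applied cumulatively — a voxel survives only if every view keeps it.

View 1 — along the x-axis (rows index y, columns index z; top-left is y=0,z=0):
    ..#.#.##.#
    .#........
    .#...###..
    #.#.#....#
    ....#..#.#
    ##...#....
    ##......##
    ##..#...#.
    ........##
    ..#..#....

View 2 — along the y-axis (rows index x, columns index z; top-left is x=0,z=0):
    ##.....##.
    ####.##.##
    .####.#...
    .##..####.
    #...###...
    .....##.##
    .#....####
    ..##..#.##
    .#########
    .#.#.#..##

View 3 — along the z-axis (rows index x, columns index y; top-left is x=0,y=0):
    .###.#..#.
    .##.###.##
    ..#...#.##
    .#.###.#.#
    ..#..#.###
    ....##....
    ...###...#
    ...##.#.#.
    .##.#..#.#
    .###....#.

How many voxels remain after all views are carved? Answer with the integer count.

75 voxels

start: 10×10×10 = 1000 voxels
V1 x: intersect with YZ mask (32 set) -- 320 left
V2 y: intersect with XZ mask (55 set) -- 174 left
V3 z: intersect with XY mask (46 set) -- 75 left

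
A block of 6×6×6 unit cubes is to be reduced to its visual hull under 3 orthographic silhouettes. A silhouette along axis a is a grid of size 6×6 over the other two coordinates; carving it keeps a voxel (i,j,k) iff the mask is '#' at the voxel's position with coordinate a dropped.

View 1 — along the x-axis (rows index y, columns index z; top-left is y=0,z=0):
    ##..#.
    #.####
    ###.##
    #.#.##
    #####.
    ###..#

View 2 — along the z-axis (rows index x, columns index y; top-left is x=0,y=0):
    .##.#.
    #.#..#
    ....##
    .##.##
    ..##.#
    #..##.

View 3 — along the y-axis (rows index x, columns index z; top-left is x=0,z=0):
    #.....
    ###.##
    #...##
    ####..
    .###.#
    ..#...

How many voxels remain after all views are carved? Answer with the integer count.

remaining voxels: 42

full grid |V| = 216
[1] x-view keeps 26 columns → grid now 156
[2] z-view keeps 18 columns → grid now 80
[3] y-view keeps 18 columns → grid now 42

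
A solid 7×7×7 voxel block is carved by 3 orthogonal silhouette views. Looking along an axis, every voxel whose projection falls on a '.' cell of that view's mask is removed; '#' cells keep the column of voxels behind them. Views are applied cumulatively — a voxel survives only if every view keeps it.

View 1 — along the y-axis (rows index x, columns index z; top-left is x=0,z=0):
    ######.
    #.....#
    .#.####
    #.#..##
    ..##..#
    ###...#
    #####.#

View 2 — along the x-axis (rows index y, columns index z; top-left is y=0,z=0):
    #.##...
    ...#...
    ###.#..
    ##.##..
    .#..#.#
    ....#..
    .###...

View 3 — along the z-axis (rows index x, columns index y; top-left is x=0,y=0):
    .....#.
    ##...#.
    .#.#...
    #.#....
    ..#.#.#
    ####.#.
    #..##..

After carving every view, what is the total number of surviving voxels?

initial block: 7^3 = 343
carve view 1 (along y, XZ-mask fill 30/49): 210 voxels remain
carve view 2 (along x, YZ-mask fill 19/49): 80 voxels remain
carve view 3 (along z, XY-mask fill 19/49): 31 voxels remain

31 voxels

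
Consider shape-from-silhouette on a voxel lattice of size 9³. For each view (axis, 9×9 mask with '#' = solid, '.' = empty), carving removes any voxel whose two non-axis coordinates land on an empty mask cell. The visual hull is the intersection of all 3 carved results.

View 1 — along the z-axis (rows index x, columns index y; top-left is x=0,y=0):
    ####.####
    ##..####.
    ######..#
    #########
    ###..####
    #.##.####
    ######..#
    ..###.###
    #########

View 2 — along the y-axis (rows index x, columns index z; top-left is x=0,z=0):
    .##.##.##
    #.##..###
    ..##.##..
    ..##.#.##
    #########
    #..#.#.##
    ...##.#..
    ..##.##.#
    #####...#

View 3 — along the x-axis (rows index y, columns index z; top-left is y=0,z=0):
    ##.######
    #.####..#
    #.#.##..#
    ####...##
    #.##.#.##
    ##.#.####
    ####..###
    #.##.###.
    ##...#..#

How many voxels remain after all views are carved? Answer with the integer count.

initial block: 9^3 = 729
carve view 1 (along z, XY-mask fill 66/81): 594 voxels remain
carve view 2 (along y, XZ-mask fill 49/81): 360 voxels remain
carve view 3 (along x, YZ-mask fill 55/81): 251 voxels remain

remaining voxels: 251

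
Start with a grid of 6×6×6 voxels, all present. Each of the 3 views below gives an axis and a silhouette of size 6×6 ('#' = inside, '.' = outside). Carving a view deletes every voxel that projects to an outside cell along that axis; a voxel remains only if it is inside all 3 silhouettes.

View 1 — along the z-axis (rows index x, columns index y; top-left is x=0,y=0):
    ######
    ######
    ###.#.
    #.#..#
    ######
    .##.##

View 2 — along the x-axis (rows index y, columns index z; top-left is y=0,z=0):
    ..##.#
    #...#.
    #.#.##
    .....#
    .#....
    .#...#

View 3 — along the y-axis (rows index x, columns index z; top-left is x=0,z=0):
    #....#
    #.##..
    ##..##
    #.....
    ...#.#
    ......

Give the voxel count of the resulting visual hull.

voxel count = 24

initial block: 6^3 = 216
carve view 1 (along z, XY-mask fill 29/36): 174 voxels remain
carve view 2 (along x, YZ-mask fill 13/36): 67 voxels remain
carve view 3 (along y, XZ-mask fill 12/36): 24 voxels remain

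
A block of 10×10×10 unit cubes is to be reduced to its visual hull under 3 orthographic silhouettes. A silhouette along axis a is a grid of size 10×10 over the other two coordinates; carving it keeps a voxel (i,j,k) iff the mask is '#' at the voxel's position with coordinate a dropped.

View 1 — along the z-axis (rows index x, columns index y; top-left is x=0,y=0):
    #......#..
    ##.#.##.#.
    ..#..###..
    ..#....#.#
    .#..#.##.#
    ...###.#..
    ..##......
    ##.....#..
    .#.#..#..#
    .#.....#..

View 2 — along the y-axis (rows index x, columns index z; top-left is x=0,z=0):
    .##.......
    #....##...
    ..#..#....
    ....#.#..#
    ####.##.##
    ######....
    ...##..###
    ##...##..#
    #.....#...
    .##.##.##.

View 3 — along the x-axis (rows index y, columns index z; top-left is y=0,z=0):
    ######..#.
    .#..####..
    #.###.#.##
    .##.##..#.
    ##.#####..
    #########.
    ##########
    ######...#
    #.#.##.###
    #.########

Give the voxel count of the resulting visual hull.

before carving: 1000 voxels (10×10×10)
V1 z: intersect with XY mask (35 set) -- 350 left
V2 y: intersect with XZ mask (42 set) -- 148 left
V3 x: intersect with YZ mask (73 set) -- 111 left

voxel count = 111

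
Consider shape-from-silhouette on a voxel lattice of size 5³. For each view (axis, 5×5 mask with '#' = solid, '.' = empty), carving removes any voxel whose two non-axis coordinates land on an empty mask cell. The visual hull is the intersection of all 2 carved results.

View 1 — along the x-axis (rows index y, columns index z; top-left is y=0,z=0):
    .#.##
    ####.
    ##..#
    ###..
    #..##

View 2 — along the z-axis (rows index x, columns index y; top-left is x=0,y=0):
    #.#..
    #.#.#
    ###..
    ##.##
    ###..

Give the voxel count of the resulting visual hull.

voxel count = 48

start: 5×5×5 = 125 voxels
step 1: project along x, AND mask (16/25) → |grid| = 80
step 2: project along z, AND mask (15/25) → |grid| = 48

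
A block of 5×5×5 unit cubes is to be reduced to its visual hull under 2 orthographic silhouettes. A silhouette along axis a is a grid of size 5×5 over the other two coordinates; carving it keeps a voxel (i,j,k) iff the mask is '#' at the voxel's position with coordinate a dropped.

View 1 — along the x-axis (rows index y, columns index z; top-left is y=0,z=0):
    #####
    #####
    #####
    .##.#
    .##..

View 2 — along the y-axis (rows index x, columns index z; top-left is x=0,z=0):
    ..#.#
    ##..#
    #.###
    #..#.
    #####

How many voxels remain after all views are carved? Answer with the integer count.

|visual hull| = 62

full grid |V| = 125
  1. axis=0 (YZ plane), |mask|=20  ⇒  voxels=100
  2. axis=1 (XZ plane), |mask|=16  ⇒  voxels=62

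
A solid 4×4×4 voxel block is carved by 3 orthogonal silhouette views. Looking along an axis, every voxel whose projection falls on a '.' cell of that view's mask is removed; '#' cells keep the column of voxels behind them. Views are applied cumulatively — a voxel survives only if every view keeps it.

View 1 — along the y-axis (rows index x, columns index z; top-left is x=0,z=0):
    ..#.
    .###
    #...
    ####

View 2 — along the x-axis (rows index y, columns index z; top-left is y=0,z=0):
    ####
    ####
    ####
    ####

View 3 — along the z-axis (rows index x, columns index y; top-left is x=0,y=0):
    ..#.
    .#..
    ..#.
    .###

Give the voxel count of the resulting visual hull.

remaining voxels: 17

before carving: 64 voxels (4×4×4)
V1 y: intersect with XZ mask (9 set) -- 36 left
V2 x: intersect with YZ mask (16 set) -- 36 left
V3 z: intersect with XY mask (6 set) -- 17 left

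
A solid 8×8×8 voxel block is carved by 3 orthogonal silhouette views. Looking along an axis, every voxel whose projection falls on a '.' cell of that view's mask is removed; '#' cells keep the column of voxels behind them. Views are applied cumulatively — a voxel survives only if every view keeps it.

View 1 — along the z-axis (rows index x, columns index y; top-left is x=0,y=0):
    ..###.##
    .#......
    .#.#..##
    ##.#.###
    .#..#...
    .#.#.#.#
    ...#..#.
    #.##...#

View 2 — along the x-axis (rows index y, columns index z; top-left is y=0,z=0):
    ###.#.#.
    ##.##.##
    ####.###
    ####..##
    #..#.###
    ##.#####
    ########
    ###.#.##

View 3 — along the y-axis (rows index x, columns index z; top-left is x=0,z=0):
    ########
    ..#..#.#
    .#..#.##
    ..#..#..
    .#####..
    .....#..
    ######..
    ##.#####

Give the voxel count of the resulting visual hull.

full grid |V| = 512
V1 z: intersect with XY mask (28 set) -- 224 left
V2 x: intersect with YZ mask (50 set) -- 176 left
V3 y: intersect with XZ mask (36 set) -- 90 left

remaining voxels: 90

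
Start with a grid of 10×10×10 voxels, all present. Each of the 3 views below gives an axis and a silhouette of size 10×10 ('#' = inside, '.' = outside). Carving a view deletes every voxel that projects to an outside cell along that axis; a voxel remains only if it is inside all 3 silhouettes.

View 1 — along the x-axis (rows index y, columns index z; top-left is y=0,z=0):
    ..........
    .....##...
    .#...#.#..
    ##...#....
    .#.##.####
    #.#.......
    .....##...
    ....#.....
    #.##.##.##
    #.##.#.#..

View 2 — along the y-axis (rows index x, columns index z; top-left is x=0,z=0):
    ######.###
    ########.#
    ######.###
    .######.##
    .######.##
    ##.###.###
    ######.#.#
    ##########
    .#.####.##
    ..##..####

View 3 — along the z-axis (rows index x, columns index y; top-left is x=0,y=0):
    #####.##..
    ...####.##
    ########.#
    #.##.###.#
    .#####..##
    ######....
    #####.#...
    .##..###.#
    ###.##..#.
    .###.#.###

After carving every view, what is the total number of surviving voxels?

remaining voxels: 162

initial block: 10^3 = 1000
[1] x-view keeps 32 columns → grid now 320
[2] y-view keeps 82 columns → grid now 258
[3] z-view keeps 67 columns → grid now 162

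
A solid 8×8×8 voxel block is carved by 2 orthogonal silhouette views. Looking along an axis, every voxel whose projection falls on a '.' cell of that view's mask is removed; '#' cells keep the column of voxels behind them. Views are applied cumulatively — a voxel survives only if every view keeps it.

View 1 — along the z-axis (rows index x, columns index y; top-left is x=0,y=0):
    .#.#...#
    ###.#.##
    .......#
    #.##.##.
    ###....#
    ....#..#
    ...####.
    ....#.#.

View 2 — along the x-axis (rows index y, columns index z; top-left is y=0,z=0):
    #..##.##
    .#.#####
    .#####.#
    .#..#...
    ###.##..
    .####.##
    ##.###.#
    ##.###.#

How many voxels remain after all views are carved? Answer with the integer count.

143 voxels

full grid |V| = 512
V1 z: intersect with XY mask (27 set) -- 216 left
V2 x: intersect with YZ mask (42 set) -- 143 left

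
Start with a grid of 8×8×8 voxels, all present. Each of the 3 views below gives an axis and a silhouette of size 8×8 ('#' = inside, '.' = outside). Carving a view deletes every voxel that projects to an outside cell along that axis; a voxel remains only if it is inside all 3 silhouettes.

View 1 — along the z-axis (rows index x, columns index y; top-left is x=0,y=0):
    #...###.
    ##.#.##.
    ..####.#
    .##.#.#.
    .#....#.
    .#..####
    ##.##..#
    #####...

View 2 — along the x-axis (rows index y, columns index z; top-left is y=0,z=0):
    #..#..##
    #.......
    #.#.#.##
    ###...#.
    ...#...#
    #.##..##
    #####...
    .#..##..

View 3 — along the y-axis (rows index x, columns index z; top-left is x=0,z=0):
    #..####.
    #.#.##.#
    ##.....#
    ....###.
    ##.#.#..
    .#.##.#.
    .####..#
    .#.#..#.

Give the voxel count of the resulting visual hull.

start: 8×8×8 = 512 voxels
step 1: project along z, AND mask (35/64) → |grid| = 280
step 2: project along x, AND mask (29/64) → |grid| = 119
step 3: project along y, AND mask (32/64) → |grid| = 58

voxel count = 58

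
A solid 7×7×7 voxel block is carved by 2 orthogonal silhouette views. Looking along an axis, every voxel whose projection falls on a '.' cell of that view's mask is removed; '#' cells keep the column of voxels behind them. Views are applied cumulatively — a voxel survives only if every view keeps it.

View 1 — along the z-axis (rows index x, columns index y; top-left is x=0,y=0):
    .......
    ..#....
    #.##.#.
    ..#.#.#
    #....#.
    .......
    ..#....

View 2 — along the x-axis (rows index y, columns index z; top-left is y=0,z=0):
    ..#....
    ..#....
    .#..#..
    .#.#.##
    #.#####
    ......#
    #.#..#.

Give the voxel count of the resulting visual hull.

|visual hull| = 25

before carving: 343 voxels (7×7×7)
[1] z-view keeps 11 columns → grid now 77
[2] x-view keeps 18 columns → grid now 25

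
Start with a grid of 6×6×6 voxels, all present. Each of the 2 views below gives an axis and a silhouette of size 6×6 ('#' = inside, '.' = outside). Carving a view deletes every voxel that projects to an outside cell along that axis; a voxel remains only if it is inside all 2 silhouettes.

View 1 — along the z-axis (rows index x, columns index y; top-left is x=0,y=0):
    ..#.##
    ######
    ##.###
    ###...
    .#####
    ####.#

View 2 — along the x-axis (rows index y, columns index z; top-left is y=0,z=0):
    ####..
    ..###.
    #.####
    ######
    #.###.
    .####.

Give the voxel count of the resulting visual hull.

before carving: 216 voxels (6×6×6)
after view 1 [z-axis, 27 of 36 cells solid] → remaining = 162
after view 2 [x-axis, 26 of 36 cells solid] → remaining = 116

voxel count = 116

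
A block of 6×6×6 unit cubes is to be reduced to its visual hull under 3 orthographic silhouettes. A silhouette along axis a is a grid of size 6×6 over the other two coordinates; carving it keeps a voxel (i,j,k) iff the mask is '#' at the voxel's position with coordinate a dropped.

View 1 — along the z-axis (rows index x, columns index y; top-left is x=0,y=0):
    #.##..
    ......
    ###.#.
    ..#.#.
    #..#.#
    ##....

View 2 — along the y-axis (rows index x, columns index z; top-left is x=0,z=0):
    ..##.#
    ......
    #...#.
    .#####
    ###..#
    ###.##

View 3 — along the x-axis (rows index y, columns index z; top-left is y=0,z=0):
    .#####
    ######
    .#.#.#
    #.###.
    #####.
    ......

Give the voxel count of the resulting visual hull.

|visual hull| = 33

before carving: 216 voxels (6×6×6)
[1] z-view keeps 14 columns → grid now 84
[2] y-view keeps 19 columns → grid now 49
[3] x-view keeps 23 columns → grid now 33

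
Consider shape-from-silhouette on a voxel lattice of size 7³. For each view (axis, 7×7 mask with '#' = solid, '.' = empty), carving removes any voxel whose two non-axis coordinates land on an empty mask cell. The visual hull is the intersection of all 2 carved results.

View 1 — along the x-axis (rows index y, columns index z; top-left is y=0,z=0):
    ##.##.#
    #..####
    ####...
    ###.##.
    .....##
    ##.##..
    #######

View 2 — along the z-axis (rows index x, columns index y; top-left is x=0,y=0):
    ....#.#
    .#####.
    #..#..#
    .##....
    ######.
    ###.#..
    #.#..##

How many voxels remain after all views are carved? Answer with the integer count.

|visual hull| = 116

initial block: 7^3 = 343
[1] x-view keeps 32 columns → grid now 224
[2] z-view keeps 26 columns → grid now 116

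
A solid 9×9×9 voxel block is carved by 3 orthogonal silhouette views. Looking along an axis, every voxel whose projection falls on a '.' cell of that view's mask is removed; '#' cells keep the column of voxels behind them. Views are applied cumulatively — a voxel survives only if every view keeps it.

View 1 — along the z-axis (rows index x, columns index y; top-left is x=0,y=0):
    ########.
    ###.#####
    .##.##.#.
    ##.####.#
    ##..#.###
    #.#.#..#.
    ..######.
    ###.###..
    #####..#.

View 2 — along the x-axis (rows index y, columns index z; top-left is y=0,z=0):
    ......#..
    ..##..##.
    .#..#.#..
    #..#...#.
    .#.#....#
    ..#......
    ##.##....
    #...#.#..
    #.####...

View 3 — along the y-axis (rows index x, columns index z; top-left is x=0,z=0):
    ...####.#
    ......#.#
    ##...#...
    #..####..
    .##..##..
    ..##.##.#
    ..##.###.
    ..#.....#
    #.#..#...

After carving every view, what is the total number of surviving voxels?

before carving: 729 voxels (9×9×9)
[1] z-view keeps 56 columns → grid now 504
[2] x-view keeps 27 columns → grid now 161
[3] y-view keeps 34 columns → grid now 59

|visual hull| = 59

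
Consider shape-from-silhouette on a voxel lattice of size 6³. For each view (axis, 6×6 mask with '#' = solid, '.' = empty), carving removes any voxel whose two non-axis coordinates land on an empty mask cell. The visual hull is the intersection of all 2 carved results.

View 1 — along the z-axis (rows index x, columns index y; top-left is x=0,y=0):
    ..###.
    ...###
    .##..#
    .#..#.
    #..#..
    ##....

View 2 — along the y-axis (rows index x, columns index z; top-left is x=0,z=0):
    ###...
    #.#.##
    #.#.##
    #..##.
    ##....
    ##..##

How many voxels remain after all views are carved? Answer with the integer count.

initial block: 6^3 = 216
carve view 1 (along z, XY-mask fill 15/36): 90 voxels remain
carve view 2 (along y, XZ-mask fill 20/36): 51 voxels remain

remaining voxels: 51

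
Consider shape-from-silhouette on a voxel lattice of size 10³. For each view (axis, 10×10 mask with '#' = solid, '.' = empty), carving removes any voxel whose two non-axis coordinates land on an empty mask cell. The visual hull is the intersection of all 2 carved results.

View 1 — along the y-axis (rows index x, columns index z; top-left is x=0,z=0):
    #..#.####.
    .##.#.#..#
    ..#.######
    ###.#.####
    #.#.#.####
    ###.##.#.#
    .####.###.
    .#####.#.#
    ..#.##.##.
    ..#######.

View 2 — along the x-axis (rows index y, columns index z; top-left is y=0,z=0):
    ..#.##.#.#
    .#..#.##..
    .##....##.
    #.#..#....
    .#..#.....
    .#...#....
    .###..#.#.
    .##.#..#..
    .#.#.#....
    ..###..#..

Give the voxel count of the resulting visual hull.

full grid |V| = 1000
[1] y-view keeps 66 columns → grid now 660
[2] x-view keeps 36 columns → grid now 253

|visual hull| = 253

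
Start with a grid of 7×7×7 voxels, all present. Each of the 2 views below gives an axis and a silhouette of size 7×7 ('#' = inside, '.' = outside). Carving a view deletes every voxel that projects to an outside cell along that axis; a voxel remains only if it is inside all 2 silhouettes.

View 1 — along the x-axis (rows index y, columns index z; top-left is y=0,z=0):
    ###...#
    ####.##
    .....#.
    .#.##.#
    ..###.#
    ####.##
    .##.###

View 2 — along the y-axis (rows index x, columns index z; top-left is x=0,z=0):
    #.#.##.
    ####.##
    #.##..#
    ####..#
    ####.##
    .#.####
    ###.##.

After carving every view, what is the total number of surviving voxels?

full grid |V| = 343
  1. axis=0 (YZ plane), |mask|=30  ⇒  voxels=210
  2. axis=1 (XZ plane), |mask|=35  ⇒  voxels=152

152 voxels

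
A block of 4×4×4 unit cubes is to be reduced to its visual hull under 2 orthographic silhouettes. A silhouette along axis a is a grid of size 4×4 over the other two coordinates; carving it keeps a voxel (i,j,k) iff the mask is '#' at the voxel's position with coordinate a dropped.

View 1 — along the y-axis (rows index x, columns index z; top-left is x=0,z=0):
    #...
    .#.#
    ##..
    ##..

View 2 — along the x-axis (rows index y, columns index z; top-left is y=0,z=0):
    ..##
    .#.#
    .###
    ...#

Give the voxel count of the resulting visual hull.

remaining voxels: 10

before carving: 64 voxels (4×4×4)
after view 1 [y-axis, 7 of 16 cells solid] → remaining = 28
after view 2 [x-axis, 8 of 16 cells solid] → remaining = 10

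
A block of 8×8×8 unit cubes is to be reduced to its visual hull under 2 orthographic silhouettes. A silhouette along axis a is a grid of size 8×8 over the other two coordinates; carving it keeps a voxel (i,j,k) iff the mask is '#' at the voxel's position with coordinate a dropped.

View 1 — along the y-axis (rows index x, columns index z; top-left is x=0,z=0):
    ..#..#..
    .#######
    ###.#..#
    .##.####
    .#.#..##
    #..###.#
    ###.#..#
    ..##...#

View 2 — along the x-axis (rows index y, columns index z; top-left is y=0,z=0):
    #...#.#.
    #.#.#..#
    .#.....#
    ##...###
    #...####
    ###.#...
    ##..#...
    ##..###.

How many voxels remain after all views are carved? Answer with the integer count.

140 voxels

full grid |V| = 512
carve view 1 (along y, XZ-mask fill 37/64): 296 voxels remain
carve view 2 (along x, YZ-mask fill 31/64): 140 voxels remain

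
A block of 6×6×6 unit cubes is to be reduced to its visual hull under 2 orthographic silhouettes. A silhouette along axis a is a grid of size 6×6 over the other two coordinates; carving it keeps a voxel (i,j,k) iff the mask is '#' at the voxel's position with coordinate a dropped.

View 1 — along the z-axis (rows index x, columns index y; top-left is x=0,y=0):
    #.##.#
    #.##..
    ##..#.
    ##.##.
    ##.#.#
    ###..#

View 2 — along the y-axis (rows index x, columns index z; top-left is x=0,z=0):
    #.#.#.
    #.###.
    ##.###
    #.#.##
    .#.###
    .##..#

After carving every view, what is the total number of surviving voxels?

83 voxels

before carving: 216 voxels (6×6×6)
V1 z: intersect with XY mask (22 set) -- 132 left
V2 y: intersect with XZ mask (23 set) -- 83 left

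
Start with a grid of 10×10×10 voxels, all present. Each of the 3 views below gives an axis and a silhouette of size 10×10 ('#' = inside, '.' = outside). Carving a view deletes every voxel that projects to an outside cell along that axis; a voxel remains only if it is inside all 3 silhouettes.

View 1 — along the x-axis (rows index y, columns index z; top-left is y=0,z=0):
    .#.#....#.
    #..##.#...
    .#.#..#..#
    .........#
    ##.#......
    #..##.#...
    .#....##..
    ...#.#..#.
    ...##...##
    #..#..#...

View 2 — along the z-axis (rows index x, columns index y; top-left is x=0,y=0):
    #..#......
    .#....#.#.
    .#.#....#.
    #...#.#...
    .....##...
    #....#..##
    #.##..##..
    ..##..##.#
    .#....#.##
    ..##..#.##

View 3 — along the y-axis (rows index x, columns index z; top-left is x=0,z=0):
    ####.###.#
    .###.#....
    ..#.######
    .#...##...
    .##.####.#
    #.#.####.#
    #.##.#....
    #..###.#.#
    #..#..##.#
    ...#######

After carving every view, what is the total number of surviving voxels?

|visual hull| = 62

start: 10×10×10 = 1000 voxels
after view 1 [x-axis, 32 of 100 cells solid] → remaining = 320
after view 2 [z-axis, 36 of 100 cells solid] → remaining = 111
after view 3 [y-axis, 58 of 100 cells solid] → remaining = 62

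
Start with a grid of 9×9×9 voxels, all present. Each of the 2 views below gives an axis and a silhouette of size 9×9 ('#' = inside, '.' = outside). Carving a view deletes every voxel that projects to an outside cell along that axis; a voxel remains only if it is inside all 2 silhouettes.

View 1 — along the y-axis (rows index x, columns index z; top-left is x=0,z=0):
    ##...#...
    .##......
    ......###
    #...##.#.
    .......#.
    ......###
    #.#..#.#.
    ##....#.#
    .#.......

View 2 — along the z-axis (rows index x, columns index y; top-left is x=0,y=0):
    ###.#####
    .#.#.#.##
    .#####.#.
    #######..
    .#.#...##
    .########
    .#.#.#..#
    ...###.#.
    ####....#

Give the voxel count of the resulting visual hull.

voxel count = 145

start: 9×9×9 = 729 voxels
[1] y-view keeps 25 columns → grid now 225
[2] z-view keeps 51 columns → grid now 145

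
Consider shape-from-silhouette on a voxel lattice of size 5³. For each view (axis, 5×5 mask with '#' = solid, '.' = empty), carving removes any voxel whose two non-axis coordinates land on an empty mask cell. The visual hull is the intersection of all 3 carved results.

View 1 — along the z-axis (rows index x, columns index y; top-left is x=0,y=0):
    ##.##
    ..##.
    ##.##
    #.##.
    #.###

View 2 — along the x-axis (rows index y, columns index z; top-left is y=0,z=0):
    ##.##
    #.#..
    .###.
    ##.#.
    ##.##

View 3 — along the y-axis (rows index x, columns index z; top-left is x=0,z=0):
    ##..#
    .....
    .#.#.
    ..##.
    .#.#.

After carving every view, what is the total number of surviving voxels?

|visual hull| = 27

initial block: 5^3 = 125
V1 z: intersect with XY mask (17 set) -- 85 left
V2 x: intersect with YZ mask (16 set) -- 56 left
V3 y: intersect with XZ mask (9 set) -- 27 left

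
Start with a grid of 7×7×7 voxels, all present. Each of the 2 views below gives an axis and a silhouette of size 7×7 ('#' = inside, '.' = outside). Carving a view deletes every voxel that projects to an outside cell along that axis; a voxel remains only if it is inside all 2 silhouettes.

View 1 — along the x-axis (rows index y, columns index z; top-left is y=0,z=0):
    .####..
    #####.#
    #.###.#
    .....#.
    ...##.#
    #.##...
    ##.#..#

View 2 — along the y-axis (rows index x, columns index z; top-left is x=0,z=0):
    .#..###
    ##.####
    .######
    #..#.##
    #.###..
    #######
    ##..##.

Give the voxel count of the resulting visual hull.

voxel count = 127

start: 7×7×7 = 343 voxels
V1 x: intersect with YZ mask (26 set) -- 182 left
V2 y: intersect with XZ mask (35 set) -- 127 left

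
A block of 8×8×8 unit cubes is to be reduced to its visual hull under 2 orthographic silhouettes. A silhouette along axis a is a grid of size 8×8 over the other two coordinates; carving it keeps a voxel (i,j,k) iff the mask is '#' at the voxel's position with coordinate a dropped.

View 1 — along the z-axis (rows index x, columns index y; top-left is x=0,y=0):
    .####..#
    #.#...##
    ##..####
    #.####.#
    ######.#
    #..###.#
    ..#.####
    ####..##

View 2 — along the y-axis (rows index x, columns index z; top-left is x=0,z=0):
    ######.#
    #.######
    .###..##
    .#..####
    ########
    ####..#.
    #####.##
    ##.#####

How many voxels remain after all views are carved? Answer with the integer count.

before carving: 512 voxels (8×8×8)
step 1: project along z, AND mask (44/64) → |grid| = 352
step 2: project along y, AND mask (51/64) → |grid| = 281

remaining voxels: 281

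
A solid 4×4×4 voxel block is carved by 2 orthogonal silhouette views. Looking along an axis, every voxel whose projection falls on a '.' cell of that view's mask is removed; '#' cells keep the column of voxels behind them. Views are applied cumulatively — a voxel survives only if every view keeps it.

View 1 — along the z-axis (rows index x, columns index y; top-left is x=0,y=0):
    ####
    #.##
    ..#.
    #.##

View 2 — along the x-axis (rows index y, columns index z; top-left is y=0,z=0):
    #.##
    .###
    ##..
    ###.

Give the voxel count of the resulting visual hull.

|visual hull| = 29

initial block: 4^3 = 64
[1] z-view keeps 11 columns → grid now 44
[2] x-view keeps 11 columns → grid now 29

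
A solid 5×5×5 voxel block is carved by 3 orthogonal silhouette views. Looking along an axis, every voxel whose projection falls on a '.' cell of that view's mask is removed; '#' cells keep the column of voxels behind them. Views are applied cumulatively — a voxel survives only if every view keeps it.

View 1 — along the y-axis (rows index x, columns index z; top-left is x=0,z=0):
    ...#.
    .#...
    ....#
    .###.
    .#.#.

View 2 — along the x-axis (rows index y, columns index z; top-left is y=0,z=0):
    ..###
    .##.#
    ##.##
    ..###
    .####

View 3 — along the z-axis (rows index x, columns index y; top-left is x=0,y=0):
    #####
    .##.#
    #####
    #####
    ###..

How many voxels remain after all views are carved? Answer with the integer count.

voxel count = 27

before carving: 125 voxels (5×5×5)
[1] y-view keeps 8 columns → grid now 40
[2] x-view keeps 17 columns → grid now 30
[3] z-view keeps 21 columns → grid now 27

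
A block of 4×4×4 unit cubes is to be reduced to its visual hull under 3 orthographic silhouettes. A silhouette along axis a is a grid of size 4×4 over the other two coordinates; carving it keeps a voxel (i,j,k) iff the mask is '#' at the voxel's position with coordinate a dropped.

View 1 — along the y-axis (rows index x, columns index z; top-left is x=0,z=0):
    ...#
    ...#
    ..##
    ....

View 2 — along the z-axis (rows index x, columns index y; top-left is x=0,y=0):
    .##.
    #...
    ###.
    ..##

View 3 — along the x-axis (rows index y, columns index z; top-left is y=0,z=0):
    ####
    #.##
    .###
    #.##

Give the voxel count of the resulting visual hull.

voxel count = 9

initial block: 4^3 = 64
step 1: project along y, AND mask (4/16) → |grid| = 16
step 2: project along z, AND mask (8/16) → |grid| = 9
step 3: project along x, AND mask (13/16) → |grid| = 9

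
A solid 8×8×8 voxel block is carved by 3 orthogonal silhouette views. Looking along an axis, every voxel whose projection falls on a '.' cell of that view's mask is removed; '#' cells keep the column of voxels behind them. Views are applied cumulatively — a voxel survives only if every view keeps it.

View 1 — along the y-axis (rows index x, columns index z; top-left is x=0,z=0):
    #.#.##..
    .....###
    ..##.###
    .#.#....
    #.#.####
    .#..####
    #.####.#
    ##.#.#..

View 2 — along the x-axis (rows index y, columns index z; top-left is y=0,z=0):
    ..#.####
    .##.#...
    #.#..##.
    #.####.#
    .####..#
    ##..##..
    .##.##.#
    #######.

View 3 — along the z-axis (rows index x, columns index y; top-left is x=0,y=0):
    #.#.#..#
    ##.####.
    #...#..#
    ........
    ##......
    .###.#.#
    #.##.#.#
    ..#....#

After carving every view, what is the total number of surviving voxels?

full grid |V| = 512
V1 y: intersect with XZ mask (35 set) -- 280 left
V2 x: intersect with YZ mask (39 set) -- 173 left
V3 z: intersect with XY mask (27 set) -- 80 left

voxel count = 80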